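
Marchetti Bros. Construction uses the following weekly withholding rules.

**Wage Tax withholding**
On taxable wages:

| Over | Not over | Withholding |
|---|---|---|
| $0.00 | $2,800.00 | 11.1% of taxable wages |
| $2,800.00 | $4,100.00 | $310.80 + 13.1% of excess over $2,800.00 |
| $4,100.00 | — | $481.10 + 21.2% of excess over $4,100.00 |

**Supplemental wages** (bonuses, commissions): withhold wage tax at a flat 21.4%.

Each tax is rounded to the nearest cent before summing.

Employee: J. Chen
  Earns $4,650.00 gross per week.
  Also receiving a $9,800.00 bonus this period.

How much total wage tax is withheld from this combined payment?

Wage Tax: taxable = $4,650.00
  $481.10 + 21.2% × ($4,650.00 − $4,100.00) = $481.10 + 21.2% × $550.00 = $597.70
Supplemental (21.4% flat on bonus): 21.4% × $9,800.00 = $2,097.20
Total wage tax: $597.70 + $2,097.20 = $2,694.90

$2,694.90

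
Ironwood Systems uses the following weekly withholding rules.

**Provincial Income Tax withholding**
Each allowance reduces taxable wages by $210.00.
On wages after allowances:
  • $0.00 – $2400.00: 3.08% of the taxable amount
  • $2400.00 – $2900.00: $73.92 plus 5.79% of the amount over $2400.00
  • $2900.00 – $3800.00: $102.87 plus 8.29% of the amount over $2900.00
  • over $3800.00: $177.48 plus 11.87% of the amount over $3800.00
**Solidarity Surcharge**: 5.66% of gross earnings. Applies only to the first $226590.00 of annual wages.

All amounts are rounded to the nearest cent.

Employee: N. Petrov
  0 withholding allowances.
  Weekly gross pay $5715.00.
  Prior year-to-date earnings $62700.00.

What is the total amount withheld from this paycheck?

$728.26

Provincial Income Tax: taxable = $5715.00
  $177.48 + 11.87% × ($5715.00 − $3800.00) = $177.48 + 11.87% × $1915.00 = $404.79
Solidarity Surcharge: 5.66% × $5715.00 = $323.47
Total: $404.79 + $323.47 = $728.26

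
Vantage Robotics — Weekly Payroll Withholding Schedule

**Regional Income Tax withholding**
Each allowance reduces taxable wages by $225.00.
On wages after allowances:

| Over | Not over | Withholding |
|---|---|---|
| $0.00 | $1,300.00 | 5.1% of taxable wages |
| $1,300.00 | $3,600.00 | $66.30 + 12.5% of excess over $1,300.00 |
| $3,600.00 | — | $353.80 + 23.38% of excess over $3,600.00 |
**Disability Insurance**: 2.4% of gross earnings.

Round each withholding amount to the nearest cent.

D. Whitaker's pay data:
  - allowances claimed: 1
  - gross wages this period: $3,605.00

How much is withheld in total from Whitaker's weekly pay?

Regional Income Tax: taxable = $3,605.00 − 1×$225.00 = $3,380.00
  $66.30 + 12.5% × ($3,380.00 − $1,300.00) = $66.30 + 12.5% × $2,080.00 = $326.30
Disability Insurance: 2.4% × $3,605.00 = $86.52
Total: $326.30 + $86.52 = $412.82

$412.82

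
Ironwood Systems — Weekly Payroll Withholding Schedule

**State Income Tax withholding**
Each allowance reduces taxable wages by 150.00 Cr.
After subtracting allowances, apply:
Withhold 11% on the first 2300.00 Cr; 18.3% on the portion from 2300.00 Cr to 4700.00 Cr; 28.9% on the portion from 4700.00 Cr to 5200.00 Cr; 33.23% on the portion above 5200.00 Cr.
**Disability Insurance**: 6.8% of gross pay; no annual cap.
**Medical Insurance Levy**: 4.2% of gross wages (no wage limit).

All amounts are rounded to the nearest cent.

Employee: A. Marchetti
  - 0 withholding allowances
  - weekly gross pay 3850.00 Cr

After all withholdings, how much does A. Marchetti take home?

State Income Tax: taxable = 3850.00 Cr
  253.00 Cr + 18.3% × (3850.00 Cr − 2300.00 Cr) = 253.00 Cr + 18.3% × 1550.00 Cr = 536.65 Cr
Disability Insurance: 6.8% × 3850.00 Cr = 261.80 Cr
Medical Insurance Levy: 4.2% × 3850.00 Cr = 161.70 Cr
Total withheld: 536.65 Cr + 261.80 Cr + 161.70 Cr = 960.15 Cr
Net pay: 3850.00 Cr − 960.15 Cr = 2889.85 Cr

2889.85 Cr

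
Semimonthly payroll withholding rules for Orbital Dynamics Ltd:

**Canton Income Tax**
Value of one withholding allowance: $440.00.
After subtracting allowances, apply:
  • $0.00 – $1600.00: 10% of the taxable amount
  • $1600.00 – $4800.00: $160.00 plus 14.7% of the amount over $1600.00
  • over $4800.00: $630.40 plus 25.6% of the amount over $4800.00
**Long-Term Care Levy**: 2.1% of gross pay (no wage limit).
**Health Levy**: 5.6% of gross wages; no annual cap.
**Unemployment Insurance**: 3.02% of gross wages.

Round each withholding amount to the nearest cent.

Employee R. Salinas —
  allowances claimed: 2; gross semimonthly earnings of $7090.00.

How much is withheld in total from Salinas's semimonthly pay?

$1751.41

Canton Income Tax: taxable = $7090.00 − 2×$440.00 = $6210.00
  $630.40 + 25.6% × ($6210.00 − $4800.00) = $630.40 + 25.6% × $1410.00 = $991.36
Long-Term Care Levy: 2.1% × $7090.00 = $148.89
Health Levy: 5.6% × $7090.00 = $397.04
Unemployment Insurance: 3.02% × $7090.00 = $214.12
Total: $991.36 + $148.89 + $397.04 + $214.12 = $1751.41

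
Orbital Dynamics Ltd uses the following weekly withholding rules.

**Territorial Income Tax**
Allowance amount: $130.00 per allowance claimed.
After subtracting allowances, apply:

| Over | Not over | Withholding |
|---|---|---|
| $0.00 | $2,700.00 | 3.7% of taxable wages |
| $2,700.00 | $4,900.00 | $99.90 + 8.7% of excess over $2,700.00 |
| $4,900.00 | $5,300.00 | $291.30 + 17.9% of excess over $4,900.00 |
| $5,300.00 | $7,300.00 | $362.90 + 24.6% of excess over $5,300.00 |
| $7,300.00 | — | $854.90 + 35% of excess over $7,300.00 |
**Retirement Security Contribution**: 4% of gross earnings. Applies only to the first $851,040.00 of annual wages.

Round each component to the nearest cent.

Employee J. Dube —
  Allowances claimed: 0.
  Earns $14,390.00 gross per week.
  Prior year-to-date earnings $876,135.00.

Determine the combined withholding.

$3,336.40

Territorial Income Tax: taxable = $14,390.00
  $854.90 + 35% × ($14,390.00 − $7,300.00) = $854.90 + 35% × $7,090.00 = $3,336.40
Retirement Security Contribution: YTD $876,135.00 ≥ cap $851,040.00 → $0.00
Total: $3,336.40 + $0.00 = $3,336.40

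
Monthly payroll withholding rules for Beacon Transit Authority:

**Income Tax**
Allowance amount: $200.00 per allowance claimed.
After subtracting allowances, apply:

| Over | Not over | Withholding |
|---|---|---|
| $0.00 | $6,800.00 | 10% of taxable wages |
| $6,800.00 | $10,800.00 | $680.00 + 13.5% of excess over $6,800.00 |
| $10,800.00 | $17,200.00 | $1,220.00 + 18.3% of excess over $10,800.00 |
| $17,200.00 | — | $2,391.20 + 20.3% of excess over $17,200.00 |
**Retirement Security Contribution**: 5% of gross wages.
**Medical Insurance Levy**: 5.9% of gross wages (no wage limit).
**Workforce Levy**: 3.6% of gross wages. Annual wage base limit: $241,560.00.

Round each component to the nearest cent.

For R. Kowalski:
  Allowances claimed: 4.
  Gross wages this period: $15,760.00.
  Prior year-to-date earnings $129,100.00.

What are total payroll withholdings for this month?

Income Tax: taxable = $15,760.00 − 4×$200.00 = $14,960.00
  $1,220.00 + 18.3% × ($14,960.00 − $10,800.00) = $1,220.00 + 18.3% × $4,160.00 = $1,981.28
Retirement Security Contribution: 5% × $15,760.00 = $788.00
Medical Insurance Levy: 5.9% × $15,760.00 = $929.84
Workforce Levy: 3.6% × $15,760.00 = $567.36
Total: $1,981.28 + $788.00 + $929.84 + $567.36 = $4,266.48

$4,266.48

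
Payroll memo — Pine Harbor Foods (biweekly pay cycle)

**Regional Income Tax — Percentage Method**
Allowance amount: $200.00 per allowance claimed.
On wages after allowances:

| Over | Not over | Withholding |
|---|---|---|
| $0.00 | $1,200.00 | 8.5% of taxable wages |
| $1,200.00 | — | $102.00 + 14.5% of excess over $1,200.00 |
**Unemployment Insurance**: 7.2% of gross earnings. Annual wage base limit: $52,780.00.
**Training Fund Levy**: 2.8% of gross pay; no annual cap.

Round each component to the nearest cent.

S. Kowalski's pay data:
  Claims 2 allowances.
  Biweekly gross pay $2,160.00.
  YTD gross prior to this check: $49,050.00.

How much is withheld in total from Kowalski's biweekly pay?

$399.20

Regional Income Tax: taxable = $2,160.00 − 2×$200.00 = $1,760.00
  $102.00 + 14.5% × ($1,760.00 − $1,200.00) = $102.00 + 14.5% × $560.00 = $183.20
Unemployment Insurance: 7.2% × $2,160.00 = $155.52
Training Fund Levy: 2.8% × $2,160.00 = $60.48
Total: $183.20 + $155.52 + $60.48 = $399.20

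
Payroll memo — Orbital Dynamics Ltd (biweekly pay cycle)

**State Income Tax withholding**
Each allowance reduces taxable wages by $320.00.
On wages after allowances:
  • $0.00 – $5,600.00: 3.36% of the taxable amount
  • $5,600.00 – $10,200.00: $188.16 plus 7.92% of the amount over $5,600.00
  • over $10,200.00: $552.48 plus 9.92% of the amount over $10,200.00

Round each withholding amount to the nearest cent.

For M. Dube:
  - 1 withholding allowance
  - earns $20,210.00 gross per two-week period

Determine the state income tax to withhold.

$1,513.73

State Income Tax: taxable = $20,210.00 − 1×$320.00 = $19,890.00
  $552.48 + 9.92% × ($19,890.00 − $10,200.00) = $552.48 + 9.92% × $9,690.00 = $1,513.73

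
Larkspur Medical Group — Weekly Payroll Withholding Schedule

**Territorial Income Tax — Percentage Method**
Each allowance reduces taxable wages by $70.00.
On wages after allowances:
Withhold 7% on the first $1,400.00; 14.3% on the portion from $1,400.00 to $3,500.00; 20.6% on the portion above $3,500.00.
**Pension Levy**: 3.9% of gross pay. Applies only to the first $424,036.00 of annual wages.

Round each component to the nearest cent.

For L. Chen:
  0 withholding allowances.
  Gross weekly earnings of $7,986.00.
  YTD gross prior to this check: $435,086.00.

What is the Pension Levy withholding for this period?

Pension Levy: YTD $435,086.00 ≥ cap $424,036.00 → $0.00

$0.00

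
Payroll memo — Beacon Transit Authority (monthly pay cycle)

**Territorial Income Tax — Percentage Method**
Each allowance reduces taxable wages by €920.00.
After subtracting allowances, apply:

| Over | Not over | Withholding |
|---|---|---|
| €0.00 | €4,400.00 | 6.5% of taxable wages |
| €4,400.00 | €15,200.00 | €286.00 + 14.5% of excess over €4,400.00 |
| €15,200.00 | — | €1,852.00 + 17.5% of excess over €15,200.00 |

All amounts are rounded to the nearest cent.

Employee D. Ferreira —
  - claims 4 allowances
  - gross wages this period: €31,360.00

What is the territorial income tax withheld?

Territorial Income Tax: taxable = €31,360.00 − 4×€920.00 = €27,680.00
  €1,852.00 + 17.5% × (€27,680.00 − €15,200.00) = €1,852.00 + 17.5% × €12,480.00 = €4,036.00

€4,036.00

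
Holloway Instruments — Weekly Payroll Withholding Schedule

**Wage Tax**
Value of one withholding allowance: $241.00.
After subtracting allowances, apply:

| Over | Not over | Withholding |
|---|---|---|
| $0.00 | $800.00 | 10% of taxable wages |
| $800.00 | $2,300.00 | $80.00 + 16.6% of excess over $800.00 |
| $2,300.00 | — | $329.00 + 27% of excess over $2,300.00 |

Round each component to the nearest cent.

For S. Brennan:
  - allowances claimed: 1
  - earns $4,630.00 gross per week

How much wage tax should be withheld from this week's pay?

Wage Tax: taxable = $4,630.00 − 1×$241.00 = $4,389.00
  $329.00 + 27% × ($4,389.00 − $2,300.00) = $329.00 + 27% × $2,089.00 = $893.03

$893.03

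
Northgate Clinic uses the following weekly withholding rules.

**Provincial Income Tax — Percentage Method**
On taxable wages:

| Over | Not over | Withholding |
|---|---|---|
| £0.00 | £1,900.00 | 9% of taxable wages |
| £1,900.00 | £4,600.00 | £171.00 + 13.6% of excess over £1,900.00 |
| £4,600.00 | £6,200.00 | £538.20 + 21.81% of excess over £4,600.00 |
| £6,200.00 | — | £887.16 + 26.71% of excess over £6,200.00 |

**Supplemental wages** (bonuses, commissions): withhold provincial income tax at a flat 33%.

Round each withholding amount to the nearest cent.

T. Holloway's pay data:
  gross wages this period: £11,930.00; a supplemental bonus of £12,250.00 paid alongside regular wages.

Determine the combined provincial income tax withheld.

Provincial Income Tax: taxable = £11,930.00
  £887.16 + 26.71% × (£11,930.00 − £6,200.00) = £887.16 + 26.71% × £5,730.00 = £2,417.64
Supplemental (33% flat on bonus): 33% × £12,250.00 = £4,042.50
Total provincial income tax: £2,417.64 + £4,042.50 = £6,460.14

£6,460.14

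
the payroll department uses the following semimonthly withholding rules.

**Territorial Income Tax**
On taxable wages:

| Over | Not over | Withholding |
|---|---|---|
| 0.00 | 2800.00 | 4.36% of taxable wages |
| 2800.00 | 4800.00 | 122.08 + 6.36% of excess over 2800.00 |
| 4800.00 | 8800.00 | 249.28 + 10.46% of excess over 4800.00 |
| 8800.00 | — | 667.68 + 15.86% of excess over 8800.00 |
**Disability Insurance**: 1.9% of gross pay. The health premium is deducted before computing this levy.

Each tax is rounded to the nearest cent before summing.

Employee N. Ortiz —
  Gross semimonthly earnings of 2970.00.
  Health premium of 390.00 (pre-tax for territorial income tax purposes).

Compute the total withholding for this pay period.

Territorial Income Tax: taxable = 2970.00 − 390.00 = 2580.00
  4.36% × 2580.00 = 112.49
Disability Insurance: 1.9% × 2580.00 = 49.02
Total: 112.49 + 49.02 = 161.51

161.51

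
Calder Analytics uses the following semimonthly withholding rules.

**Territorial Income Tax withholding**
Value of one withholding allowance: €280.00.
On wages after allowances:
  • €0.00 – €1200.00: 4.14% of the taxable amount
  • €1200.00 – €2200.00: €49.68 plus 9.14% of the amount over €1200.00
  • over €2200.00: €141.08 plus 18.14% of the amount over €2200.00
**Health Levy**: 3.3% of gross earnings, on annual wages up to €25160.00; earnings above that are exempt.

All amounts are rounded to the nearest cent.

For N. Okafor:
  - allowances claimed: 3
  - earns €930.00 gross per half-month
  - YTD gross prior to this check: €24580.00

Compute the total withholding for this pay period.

€22.87

Territorial Income Tax: taxable = €930.00 − 3×€280.00 = €90.00
  4.14% × €90.00 = €3.73
Health Levy: cap €25160.00 − YTD €24580.00 = €580.00 subject; 3.3% × €580.00 = €19.14
Total: €3.73 + €19.14 = €22.87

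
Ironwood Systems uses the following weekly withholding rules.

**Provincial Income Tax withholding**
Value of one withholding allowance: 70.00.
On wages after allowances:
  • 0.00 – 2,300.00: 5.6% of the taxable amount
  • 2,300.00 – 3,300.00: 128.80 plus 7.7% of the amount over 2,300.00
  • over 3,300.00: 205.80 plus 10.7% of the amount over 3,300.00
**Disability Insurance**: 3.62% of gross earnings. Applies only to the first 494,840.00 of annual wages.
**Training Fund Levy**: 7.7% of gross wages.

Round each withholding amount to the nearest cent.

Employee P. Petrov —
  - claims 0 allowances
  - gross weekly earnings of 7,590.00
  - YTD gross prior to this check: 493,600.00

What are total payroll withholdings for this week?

Provincial Income Tax: taxable = 7,590.00
  205.80 + 10.7% × (7,590.00 − 3,300.00) = 205.80 + 10.7% × 4,290.00 = 664.83
Disability Insurance: cap 494,840.00 − YTD 493,600.00 = 1,240.00 subject; 3.62% × 1,240.00 = 44.89
Training Fund Levy: 7.7% × 7,590.00 = 584.43
Total: 664.83 + 44.89 + 584.43 = 1,294.15

1,294.15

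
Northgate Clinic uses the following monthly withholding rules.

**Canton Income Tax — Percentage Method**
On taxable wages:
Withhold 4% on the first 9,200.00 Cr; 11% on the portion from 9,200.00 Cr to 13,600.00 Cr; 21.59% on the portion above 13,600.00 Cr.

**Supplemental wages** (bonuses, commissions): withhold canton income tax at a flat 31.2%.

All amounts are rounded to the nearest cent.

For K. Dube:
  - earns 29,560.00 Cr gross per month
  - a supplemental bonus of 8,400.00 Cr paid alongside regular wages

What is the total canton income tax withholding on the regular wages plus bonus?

6,918.56 Cr

Canton Income Tax: taxable = 29,560.00 Cr
  852.00 Cr + 21.59% × (29,560.00 Cr − 13,600.00 Cr) = 852.00 Cr + 21.59% × 15,960.00 Cr = 4,297.76 Cr
Supplemental (31.2% flat on bonus): 31.2% × 8,400.00 Cr = 2,620.80 Cr
Total canton income tax: 4,297.76 Cr + 2,620.80 Cr = 6,918.56 Cr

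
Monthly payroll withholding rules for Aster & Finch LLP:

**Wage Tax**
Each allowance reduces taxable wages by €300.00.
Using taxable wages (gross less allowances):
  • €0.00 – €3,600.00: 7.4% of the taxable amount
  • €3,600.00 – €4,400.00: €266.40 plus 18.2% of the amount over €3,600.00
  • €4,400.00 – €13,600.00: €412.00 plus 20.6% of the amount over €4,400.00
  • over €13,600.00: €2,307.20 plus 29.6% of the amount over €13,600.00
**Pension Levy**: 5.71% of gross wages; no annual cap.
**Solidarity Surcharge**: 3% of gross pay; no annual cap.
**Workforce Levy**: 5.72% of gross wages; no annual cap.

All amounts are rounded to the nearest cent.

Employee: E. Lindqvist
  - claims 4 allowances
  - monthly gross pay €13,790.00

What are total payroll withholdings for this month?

€4,089.04

Wage Tax: taxable = €13,790.00 − 4×€300.00 = €12,590.00
  €412.00 + 20.6% × (€12,590.00 − €4,400.00) = €412.00 + 20.6% × €8,190.00 = €2,099.14
Pension Levy: 5.71% × €13,790.00 = €787.41
Solidarity Surcharge: 3% × €13,790.00 = €413.70
Workforce Levy: 5.72% × €13,790.00 = €788.79
Total: €2,099.14 + €787.41 + €413.70 + €788.79 = €4,089.04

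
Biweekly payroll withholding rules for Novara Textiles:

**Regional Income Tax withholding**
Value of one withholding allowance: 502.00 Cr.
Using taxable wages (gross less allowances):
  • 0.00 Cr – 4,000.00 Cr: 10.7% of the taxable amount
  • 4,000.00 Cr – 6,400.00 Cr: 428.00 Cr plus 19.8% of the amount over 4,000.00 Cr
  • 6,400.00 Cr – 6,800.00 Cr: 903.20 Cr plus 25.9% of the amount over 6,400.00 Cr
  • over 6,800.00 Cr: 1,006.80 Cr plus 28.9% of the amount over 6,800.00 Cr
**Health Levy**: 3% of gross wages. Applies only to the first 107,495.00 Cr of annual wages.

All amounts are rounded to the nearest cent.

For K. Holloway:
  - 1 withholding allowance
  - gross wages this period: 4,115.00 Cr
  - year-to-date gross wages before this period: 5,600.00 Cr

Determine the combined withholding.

Regional Income Tax: taxable = 4,115.00 Cr − 1×502.00 Cr = 3,613.00 Cr
  10.7% × 3,613.00 Cr = 386.59 Cr
Health Levy: 3% × 4,115.00 Cr = 123.45 Cr
Total: 386.59 Cr + 123.45 Cr = 510.04 Cr

510.04 Cr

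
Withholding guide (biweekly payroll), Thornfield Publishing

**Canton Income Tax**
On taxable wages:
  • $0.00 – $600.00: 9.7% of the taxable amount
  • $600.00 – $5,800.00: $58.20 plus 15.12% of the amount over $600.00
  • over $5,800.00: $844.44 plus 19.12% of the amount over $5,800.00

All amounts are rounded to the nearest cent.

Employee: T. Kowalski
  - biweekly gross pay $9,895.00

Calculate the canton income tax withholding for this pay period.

Canton Income Tax: taxable = $9,895.00
  $844.44 + 19.12% × ($9,895.00 − $5,800.00) = $844.44 + 19.12% × $4,095.00 = $1,627.40

$1,627.40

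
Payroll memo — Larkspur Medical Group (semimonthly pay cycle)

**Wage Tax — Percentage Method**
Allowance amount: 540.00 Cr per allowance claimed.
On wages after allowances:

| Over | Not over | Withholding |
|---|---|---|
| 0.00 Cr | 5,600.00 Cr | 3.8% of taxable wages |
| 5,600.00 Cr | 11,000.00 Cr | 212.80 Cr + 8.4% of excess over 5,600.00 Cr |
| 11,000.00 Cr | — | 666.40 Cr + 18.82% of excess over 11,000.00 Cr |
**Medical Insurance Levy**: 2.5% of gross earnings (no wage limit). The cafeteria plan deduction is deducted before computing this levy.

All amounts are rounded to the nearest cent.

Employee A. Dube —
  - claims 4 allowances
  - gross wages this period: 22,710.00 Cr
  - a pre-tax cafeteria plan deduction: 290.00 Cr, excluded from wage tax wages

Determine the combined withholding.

Wage Tax: taxable = 22,710.00 Cr − 290.00 Cr − 4×540.00 Cr = 20,260.00 Cr
  666.40 Cr + 18.82% × (20,260.00 Cr − 11,000.00 Cr) = 666.40 Cr + 18.82% × 9,260.00 Cr = 2,409.13 Cr
Medical Insurance Levy: 2.5% × 22,420.00 Cr = 560.50 Cr
Total: 2,409.13 Cr + 560.50 Cr = 2,969.63 Cr

2,969.63 Cr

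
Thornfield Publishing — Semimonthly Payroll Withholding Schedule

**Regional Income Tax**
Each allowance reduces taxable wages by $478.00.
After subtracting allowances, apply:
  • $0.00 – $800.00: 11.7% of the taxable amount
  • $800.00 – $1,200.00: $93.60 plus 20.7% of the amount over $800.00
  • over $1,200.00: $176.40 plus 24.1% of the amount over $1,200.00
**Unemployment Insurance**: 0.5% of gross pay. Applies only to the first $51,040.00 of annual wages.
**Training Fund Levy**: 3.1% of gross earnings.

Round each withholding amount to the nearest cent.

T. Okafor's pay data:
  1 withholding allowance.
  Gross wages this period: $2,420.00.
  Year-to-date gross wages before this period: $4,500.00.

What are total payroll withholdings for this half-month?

$442.34

Regional Income Tax: taxable = $2,420.00 − 1×$478.00 = $1,942.00
  $176.40 + 24.1% × ($1,942.00 − $1,200.00) = $176.40 + 24.1% × $742.00 = $355.22
Unemployment Insurance: 0.5% × $2,420.00 = $12.10
Training Fund Levy: 3.1% × $2,420.00 = $75.02
Total: $355.22 + $12.10 + $75.02 = $442.34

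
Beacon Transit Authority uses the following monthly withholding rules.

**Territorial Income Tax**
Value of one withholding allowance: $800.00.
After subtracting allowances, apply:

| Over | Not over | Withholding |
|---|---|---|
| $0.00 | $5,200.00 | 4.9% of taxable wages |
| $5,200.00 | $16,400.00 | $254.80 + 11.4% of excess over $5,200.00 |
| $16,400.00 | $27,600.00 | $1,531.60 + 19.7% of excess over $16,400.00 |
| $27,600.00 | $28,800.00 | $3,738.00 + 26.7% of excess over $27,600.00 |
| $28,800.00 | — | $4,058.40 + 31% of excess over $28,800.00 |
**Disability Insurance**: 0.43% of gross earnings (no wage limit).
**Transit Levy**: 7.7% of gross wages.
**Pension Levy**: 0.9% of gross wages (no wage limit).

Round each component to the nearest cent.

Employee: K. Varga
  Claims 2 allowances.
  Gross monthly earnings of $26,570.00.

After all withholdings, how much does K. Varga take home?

Territorial Income Tax: taxable = $26,570.00 − 2×$800.00 = $24,970.00
  $1,531.60 + 19.7% × ($24,970.00 − $16,400.00) = $1,531.60 + 19.7% × $8,570.00 = $3,219.89
Disability Insurance: 0.43% × $26,570.00 = $114.25
Transit Levy: 7.7% × $26,570.00 = $2,045.89
Pension Levy: 0.9% × $26,570.00 = $239.13
Total withheld: $3,219.89 + $114.25 + $2,045.89 + $239.13 = $5,619.16
Net pay: $26,570.00 − $5,619.16 = $20,950.84

$20,950.84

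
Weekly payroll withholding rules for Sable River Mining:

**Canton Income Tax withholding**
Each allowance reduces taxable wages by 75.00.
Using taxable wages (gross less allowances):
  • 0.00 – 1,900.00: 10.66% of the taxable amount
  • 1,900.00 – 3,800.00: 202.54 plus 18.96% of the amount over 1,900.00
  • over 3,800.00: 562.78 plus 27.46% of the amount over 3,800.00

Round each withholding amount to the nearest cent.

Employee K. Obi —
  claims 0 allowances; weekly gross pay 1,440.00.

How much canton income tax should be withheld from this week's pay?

153.50

Canton Income Tax: taxable = 1,440.00
  10.66% × 1,440.00 = 153.50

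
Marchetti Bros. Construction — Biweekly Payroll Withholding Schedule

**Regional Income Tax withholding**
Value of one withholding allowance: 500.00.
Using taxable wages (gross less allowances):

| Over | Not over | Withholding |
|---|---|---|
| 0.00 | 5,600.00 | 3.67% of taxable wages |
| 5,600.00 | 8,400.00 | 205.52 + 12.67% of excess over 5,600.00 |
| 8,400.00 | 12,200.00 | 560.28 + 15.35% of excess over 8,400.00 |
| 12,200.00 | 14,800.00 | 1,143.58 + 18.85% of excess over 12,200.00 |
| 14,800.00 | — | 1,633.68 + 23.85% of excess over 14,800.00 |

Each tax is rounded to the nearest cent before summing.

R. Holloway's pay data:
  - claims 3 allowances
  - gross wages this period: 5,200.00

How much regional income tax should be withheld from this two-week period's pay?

135.79

Regional Income Tax: taxable = 5,200.00 − 3×500.00 = 3,700.00
  3.67% × 3,700.00 = 135.79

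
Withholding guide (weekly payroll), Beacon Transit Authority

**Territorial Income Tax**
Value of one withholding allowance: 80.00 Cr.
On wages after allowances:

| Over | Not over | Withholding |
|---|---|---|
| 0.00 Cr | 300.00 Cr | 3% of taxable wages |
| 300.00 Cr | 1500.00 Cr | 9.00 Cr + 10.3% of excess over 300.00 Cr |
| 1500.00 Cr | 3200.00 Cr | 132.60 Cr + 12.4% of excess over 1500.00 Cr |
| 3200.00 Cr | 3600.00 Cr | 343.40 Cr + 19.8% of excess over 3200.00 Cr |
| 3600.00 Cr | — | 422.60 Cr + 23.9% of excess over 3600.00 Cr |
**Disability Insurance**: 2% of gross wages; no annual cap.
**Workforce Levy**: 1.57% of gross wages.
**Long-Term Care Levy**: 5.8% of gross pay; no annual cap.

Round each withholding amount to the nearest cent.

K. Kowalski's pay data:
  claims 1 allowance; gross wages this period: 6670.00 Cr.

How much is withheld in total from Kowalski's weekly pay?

1762.19 Cr

Territorial Income Tax: taxable = 6670.00 Cr − 1×80.00 Cr = 6590.00 Cr
  422.60 Cr + 23.9% × (6590.00 Cr − 3600.00 Cr) = 422.60 Cr + 23.9% × 2990.00 Cr = 1137.21 Cr
Disability Insurance: 2% × 6670.00 Cr = 133.40 Cr
Workforce Levy: 1.57% × 6670.00 Cr = 104.72 Cr
Long-Term Care Levy: 5.8% × 6670.00 Cr = 386.86 Cr
Total: 1137.21 Cr + 133.40 Cr + 104.72 Cr + 386.86 Cr = 1762.19 Cr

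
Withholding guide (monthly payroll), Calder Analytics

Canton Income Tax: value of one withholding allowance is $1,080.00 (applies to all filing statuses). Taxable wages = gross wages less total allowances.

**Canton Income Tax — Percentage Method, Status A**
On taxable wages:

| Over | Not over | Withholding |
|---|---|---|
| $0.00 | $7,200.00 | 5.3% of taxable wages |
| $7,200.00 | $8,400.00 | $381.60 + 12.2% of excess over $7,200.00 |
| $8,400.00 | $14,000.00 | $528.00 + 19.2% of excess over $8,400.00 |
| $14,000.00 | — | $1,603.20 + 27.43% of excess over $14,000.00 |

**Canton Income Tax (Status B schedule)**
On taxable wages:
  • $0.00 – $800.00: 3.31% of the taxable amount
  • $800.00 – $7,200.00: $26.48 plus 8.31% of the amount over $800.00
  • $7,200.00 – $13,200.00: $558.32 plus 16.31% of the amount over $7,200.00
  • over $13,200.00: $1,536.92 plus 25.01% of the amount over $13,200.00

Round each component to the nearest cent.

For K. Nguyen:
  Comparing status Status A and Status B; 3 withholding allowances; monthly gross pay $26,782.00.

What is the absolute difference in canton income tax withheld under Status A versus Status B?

Canton Income Tax (Status A): taxable = $26,782.00 − 3×$1,080.00 = $23,542.00
  $1,603.20 + 27.43% × ($23,542.00 − $14,000.00) = $1,603.20 + 27.43% × $9,542.00 = $4,220.57
Canton Income Tax (Status B): taxable = $26,782.00 − 3×$1,080.00 = $23,542.00
  $1,536.92 + 25.01% × ($23,542.00 − $13,200.00) = $1,536.92 + 25.01% × $10,342.00 = $4,123.45
Difference: |$4,220.57 − $4,123.45| = $97.12 (higher under Status A)

$97.12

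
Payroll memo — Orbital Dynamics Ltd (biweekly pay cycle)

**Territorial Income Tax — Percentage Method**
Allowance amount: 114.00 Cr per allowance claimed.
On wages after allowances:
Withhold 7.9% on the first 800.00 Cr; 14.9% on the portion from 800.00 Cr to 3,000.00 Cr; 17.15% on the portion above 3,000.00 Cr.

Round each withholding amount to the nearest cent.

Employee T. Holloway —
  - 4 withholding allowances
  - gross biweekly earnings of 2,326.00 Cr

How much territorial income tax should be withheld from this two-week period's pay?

222.63 Cr

Territorial Income Tax: taxable = 2,326.00 Cr − 4×114.00 Cr = 1,870.00 Cr
  63.20 Cr + 14.9% × (1,870.00 Cr − 800.00 Cr) = 63.20 Cr + 14.9% × 1,070.00 Cr = 222.63 Cr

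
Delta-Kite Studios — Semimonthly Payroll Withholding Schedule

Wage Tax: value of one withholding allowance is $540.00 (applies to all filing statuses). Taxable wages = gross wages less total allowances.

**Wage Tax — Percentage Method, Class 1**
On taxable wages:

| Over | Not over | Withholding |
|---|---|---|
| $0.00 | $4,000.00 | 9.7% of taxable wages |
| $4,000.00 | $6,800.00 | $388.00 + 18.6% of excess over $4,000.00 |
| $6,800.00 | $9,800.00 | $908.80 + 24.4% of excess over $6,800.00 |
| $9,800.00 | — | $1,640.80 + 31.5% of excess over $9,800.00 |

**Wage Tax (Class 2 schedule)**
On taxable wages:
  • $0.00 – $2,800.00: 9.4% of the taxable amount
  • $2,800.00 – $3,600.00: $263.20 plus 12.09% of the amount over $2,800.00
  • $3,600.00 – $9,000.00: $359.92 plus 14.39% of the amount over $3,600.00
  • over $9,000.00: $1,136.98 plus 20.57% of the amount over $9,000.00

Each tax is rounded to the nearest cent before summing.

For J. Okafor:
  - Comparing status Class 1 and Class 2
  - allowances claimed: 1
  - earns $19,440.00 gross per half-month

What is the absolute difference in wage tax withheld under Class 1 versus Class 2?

$1,333.89

Wage Tax (Class 1): taxable = $19,440.00 − 1×$540.00 = $18,900.00
  $1,640.80 + 31.5% × ($18,900.00 − $9,800.00) = $1,640.80 + 31.5% × $9,100.00 = $4,507.30
Wage Tax (Class 2): taxable = $19,440.00 − 1×$540.00 = $18,900.00
  $1,136.98 + 20.57% × ($18,900.00 − $9,000.00) = $1,136.98 + 20.57% × $9,900.00 = $3,173.41
Difference: |$4,507.30 − $3,173.41| = $1,333.89 (higher under Class 1)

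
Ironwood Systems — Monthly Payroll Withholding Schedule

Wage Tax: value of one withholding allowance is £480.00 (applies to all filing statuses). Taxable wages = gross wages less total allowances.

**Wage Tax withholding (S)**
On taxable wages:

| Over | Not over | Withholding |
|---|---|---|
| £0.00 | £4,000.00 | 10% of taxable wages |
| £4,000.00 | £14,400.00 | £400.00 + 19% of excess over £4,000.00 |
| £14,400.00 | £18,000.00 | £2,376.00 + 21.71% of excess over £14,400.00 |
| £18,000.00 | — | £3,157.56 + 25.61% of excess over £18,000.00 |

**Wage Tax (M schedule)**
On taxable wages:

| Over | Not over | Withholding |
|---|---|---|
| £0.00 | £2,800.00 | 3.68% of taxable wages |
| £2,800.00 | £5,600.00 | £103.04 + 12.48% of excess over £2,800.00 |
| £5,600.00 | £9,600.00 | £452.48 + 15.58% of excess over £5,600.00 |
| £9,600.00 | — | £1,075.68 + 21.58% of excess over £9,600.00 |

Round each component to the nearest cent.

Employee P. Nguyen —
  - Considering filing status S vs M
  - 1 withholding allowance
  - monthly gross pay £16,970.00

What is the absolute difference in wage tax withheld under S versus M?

£267.20

Wage Tax (S): taxable = £16,970.00 − 1×£480.00 = £16,490.00
  £2,376.00 + 21.71% × (£16,490.00 − £14,400.00) = £2,376.00 + 21.71% × £2,090.00 = £2,829.74
Wage Tax (M): taxable = £16,970.00 − 1×£480.00 = £16,490.00
  £1,075.68 + 21.58% × (£16,490.00 − £9,600.00) = £1,075.68 + 21.58% × £6,890.00 = £2,562.54
Difference: |£2,829.74 − £2,562.54| = £267.20 (higher under S)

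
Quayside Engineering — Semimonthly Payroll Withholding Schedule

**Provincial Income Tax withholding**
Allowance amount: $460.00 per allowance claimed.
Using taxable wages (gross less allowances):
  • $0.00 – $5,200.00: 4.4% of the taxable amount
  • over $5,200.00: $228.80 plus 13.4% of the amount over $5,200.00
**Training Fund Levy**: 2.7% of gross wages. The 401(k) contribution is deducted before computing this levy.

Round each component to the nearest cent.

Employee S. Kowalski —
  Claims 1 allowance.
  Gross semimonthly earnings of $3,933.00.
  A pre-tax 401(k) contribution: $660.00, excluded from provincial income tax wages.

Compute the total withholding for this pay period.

$212.14

Provincial Income Tax: taxable = $3,933.00 − $660.00 − 1×$460.00 = $2,813.00
  4.4% × $2,813.00 = $123.77
Training Fund Levy: 2.7% × $3,273.00 = $88.37
Total: $123.77 + $88.37 = $212.14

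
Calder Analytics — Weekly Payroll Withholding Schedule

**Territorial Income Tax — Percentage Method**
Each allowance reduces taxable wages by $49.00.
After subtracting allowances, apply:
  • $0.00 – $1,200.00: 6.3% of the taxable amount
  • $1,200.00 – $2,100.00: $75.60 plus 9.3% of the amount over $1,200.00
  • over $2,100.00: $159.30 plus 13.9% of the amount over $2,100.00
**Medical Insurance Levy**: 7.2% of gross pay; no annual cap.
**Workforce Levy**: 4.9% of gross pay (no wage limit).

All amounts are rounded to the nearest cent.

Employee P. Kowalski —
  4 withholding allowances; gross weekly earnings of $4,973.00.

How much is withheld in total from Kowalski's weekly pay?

$1,133.14

Territorial Income Tax: taxable = $4,973.00 − 4×$49.00 = $4,777.00
  $159.30 + 13.9% × ($4,777.00 − $2,100.00) = $159.30 + 13.9% × $2,677.00 = $531.40
Medical Insurance Levy: 7.2% × $4,973.00 = $358.06
Workforce Levy: 4.9% × $4,973.00 = $243.68
Total: $531.40 + $358.06 + $243.68 = $1,133.14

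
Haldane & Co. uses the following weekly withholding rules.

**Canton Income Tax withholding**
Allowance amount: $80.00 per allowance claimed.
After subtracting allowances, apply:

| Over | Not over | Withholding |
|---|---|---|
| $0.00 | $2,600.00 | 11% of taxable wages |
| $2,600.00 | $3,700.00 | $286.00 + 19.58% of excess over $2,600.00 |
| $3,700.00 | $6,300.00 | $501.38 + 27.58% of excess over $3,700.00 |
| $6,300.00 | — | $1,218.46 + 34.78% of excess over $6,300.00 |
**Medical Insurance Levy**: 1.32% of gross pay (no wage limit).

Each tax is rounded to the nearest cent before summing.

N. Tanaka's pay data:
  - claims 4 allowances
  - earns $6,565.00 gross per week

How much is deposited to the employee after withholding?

$5,275.05

Canton Income Tax: taxable = $6,565.00 − 4×$80.00 = $6,245.00
  $501.38 + 27.58% × ($6,245.00 − $3,700.00) = $501.38 + 27.58% × $2,545.00 = $1,203.29
Medical Insurance Levy: 1.32% × $6,565.00 = $86.66
Total withheld: $1,203.29 + $86.66 = $1,289.95
Net pay: $6,565.00 − $1,289.95 = $5,275.05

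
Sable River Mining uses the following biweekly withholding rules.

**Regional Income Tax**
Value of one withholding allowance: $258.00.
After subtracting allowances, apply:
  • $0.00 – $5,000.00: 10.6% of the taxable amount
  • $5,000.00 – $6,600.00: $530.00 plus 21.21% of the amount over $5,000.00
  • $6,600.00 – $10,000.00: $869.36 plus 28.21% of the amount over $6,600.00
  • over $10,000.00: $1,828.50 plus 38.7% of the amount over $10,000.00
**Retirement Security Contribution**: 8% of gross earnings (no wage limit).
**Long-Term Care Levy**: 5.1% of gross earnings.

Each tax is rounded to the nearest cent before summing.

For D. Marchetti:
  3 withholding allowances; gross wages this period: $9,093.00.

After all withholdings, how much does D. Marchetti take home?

$6,547.53

Regional Income Tax: taxable = $9,093.00 − 3×$258.00 = $8,319.00
  $869.36 + 28.21% × ($8,319.00 − $6,600.00) = $869.36 + 28.21% × $1,719.00 = $1,354.29
Retirement Security Contribution: 8% × $9,093.00 = $727.44
Long-Term Care Levy: 5.1% × $9,093.00 = $463.74
Total withheld: $1,354.29 + $727.44 + $463.74 = $2,545.47
Net pay: $9,093.00 − $2,545.47 = $6,547.53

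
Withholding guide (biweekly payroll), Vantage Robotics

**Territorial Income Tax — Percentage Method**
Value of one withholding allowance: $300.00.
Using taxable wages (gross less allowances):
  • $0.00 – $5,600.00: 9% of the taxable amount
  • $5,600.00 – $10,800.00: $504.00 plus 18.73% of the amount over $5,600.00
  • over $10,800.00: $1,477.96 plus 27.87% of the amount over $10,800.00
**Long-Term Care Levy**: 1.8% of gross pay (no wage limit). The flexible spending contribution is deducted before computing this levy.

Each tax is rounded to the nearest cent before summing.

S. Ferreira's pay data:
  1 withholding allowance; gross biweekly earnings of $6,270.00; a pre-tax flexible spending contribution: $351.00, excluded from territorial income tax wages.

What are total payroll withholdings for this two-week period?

$614.10

Territorial Income Tax: taxable = $6,270.00 − $351.00 − 1×$300.00 = $5,619.00
  $504.00 + 18.73% × ($5,619.00 − $5,600.00) = $504.00 + 18.73% × $19.00 = $507.56
Long-Term Care Levy: 1.8% × $5,919.00 = $106.54
Total: $507.56 + $106.54 = $614.10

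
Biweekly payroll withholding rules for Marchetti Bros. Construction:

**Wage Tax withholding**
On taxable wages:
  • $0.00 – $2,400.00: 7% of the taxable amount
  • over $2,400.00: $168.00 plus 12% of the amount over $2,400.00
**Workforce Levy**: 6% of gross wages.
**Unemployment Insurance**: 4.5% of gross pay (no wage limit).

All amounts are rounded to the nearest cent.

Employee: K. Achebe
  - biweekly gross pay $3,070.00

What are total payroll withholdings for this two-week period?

$570.75

Wage Tax: taxable = $3,070.00
  $168.00 + 12% × ($3,070.00 − $2,400.00) = $168.00 + 12% × $670.00 = $248.40
Workforce Levy: 6% × $3,070.00 = $184.20
Unemployment Insurance: 4.5% × $3,070.00 = $138.15
Total: $248.40 + $184.20 + $138.15 = $570.75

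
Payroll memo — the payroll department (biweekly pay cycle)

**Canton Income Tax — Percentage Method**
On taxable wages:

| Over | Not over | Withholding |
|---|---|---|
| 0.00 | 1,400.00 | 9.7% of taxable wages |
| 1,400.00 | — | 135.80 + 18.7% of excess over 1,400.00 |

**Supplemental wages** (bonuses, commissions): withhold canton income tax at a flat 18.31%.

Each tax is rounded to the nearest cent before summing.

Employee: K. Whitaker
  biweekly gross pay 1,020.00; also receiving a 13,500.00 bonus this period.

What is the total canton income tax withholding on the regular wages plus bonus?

Canton Income Tax: taxable = 1,020.00
  9.7% × 1,020.00 = 98.94
Supplemental (18.31% flat on bonus): 18.31% × 13,500.00 = 2,471.85
Total canton income tax: 98.94 + 2,471.85 = 2,570.79

2,570.79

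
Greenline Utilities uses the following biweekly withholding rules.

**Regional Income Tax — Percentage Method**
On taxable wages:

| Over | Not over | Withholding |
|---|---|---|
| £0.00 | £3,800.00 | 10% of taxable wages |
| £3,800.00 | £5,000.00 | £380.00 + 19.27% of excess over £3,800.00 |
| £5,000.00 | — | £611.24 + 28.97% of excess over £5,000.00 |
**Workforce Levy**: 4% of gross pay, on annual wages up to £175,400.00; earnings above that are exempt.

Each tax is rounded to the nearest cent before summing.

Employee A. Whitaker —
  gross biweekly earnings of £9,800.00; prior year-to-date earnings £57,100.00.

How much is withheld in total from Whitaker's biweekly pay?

£2,393.80

Regional Income Tax: taxable = £9,800.00
  £611.24 + 28.97% × (£9,800.00 − £5,000.00) = £611.24 + 28.97% × £4,800.00 = £2,001.80
Workforce Levy: 4% × £9,800.00 = £392.00
Total: £2,001.80 + £392.00 = £2,393.80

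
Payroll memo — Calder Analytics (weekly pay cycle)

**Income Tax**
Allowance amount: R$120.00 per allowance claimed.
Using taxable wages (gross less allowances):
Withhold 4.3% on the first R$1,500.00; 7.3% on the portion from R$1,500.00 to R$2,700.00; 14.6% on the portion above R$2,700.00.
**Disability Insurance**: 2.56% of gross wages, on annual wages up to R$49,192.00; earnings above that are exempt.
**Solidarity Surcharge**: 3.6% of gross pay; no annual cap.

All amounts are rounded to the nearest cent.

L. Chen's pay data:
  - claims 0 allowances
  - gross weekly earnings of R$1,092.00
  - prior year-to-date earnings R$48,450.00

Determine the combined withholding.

R$105.27

Income Tax: taxable = R$1,092.00
  4.3% × R$1,092.00 = R$46.96
Disability Insurance: cap R$49,192.00 − YTD R$48,450.00 = R$742.00 subject; 2.56% × R$742.00 = R$19.00
Solidarity Surcharge: 3.6% × R$1,092.00 = R$39.31
Total: R$46.96 + R$19.00 + R$39.31 = R$105.27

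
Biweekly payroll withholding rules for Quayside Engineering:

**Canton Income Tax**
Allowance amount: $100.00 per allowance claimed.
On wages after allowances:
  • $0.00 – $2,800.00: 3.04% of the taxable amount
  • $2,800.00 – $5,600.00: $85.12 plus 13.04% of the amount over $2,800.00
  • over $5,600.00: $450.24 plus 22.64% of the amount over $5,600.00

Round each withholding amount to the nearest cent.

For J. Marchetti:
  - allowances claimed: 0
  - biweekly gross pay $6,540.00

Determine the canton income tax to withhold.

$663.06

Canton Income Tax: taxable = $6,540.00
  $450.24 + 22.64% × ($6,540.00 − $5,600.00) = $450.24 + 22.64% × $940.00 = $663.06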